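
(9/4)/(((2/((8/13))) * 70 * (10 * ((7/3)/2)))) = 27/31850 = 0.00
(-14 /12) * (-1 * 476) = 1666 /3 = 555.33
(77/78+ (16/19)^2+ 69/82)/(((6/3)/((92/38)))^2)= 774936332/208383279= 3.72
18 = 18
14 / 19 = 0.74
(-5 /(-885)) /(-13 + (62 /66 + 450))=11 /852668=0.00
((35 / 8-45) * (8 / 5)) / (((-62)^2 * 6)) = -65 / 23064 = -0.00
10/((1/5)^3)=1250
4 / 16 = 0.25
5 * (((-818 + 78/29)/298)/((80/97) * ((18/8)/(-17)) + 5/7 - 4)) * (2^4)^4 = 44715653857280/169327027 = 264078.66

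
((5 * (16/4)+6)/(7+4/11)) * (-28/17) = -5.82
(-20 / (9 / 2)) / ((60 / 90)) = -20 / 3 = -6.67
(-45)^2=2025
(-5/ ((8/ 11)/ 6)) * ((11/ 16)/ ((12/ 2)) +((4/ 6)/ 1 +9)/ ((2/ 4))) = -102685/ 128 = -802.23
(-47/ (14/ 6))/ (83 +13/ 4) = -188/ 805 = -0.23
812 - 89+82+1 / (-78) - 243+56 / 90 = 658253 / 1170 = 562.61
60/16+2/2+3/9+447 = 452.08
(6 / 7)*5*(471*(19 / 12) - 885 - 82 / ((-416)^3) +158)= 10123776615 / 125984768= 80.36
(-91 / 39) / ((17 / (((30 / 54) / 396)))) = -35 / 181764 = -0.00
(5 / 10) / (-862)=-1 / 1724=-0.00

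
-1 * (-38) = 38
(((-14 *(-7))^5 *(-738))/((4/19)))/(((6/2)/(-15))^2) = -792173588295600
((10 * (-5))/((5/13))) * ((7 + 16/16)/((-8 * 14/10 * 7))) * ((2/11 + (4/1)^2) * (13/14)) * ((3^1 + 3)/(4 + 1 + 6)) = 4512300/41503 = 108.72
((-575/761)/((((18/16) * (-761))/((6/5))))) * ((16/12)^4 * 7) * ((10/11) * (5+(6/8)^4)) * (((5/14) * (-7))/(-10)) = 43824200/1547990433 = 0.03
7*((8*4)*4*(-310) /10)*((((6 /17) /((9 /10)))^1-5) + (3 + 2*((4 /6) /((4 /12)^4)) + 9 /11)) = -1670587520 /561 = -2977874.37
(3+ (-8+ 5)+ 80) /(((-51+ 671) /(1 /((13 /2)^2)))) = 16 /5239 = 0.00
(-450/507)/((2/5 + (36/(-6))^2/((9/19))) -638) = 125/79092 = 0.00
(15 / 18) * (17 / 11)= 85 / 66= 1.29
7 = 7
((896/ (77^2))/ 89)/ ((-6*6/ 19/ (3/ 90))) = -0.00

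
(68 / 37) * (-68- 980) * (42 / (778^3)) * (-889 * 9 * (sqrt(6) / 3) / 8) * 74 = 249455178 * sqrt(6) / 58863869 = 10.38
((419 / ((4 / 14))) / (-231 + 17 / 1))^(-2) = 183184 / 8602489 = 0.02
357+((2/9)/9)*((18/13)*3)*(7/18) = 125321/351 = 357.04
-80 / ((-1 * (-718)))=-40 / 359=-0.11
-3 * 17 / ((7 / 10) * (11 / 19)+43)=-3230 / 2749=-1.17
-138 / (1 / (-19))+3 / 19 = 2622.16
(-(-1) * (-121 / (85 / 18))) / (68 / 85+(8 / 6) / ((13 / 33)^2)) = -184041 / 67456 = -2.73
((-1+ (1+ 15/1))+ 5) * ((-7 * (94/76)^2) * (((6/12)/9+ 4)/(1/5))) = -28219975/6498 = -4342.87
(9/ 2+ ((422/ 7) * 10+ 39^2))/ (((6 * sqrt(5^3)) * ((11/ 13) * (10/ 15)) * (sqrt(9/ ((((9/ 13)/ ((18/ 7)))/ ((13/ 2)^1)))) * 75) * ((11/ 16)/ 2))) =119188 * sqrt(35)/ 4764375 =0.15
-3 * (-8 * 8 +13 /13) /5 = 189 /5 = 37.80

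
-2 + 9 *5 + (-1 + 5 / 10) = 85 / 2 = 42.50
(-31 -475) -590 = -1096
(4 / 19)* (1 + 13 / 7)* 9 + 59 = 8567 / 133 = 64.41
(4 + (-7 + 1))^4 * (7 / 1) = 112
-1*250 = -250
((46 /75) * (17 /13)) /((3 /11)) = 8602 /2925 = 2.94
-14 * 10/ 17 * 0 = 0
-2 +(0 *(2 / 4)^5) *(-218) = -2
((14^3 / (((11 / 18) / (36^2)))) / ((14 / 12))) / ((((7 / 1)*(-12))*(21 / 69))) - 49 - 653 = -2153898 / 11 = -195808.91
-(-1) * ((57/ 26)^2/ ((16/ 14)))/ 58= 22743/ 313664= 0.07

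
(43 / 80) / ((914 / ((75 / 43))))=15 / 14624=0.00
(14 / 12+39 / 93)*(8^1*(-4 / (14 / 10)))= -23600 / 651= -36.25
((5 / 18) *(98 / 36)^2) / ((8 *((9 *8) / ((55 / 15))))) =132055 / 10077696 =0.01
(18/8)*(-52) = -117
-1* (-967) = 967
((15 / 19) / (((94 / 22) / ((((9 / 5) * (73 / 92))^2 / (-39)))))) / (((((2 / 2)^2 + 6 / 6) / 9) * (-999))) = 1582713 / 36355673120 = 0.00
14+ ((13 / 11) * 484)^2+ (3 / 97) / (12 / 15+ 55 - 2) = 8537577429 / 26093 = 327198.00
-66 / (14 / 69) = -2277 / 7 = -325.29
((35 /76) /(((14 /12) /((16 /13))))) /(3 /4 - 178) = -480 /175123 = -0.00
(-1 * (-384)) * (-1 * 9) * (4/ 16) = -864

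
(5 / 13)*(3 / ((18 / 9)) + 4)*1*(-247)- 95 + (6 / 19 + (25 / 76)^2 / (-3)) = -10695193 / 17328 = -617.22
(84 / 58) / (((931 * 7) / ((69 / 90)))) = 0.00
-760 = -760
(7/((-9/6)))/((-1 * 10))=7/15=0.47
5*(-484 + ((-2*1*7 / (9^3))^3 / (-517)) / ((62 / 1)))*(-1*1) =15026235388824400 / 6209188177203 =2420.00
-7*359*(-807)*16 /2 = 16223928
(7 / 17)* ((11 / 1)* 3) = 231 / 17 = 13.59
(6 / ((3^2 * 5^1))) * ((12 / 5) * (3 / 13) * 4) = 96 / 325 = 0.30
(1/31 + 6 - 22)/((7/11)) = -5445/217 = -25.09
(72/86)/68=9/731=0.01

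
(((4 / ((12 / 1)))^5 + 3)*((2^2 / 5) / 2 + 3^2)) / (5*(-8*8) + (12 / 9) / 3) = -3431 / 38826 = -0.09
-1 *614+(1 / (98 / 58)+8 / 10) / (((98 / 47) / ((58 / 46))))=-338604437 / 552230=-613.16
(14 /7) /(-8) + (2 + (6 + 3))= 43 /4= 10.75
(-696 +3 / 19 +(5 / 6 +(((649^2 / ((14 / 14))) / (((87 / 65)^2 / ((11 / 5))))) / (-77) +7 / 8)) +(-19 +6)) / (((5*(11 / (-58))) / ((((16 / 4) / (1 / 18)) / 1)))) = 119587797746 / 212135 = 563734.40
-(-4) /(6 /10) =20 /3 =6.67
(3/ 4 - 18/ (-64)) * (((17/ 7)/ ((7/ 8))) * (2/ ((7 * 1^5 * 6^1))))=187/ 1372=0.14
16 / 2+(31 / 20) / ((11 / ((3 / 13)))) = 22973 / 2860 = 8.03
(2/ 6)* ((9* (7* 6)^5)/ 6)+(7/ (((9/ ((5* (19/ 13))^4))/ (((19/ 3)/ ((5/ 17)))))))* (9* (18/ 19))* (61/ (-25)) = 1837956134406/ 28561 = 64351953.17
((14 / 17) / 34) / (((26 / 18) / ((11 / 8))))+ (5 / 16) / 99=0.03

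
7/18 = 0.39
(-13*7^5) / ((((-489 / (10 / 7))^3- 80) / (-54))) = -11798514000 / 40107127967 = -0.29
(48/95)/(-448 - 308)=-0.00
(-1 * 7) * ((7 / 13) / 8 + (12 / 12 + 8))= -6601 / 104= -63.47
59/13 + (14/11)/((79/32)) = 57095/11297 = 5.05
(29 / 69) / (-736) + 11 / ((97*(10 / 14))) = 3896303 / 24630240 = 0.16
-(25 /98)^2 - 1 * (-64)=614031 /9604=63.93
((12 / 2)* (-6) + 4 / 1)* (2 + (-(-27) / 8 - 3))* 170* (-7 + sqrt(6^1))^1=90440 - 12920* sqrt(6)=58792.59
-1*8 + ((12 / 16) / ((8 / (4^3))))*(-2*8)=-104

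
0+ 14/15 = 0.93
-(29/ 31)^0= -1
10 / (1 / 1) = 10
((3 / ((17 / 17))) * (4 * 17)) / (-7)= -204 / 7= -29.14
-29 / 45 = -0.64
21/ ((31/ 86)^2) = 155316/ 961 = 161.62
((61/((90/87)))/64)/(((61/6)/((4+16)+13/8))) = 5017/2560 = 1.96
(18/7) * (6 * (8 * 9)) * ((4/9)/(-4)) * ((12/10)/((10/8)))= -20736/175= -118.49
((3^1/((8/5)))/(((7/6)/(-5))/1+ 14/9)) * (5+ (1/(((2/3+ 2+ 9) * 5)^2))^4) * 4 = 118751241302490411522/4187080804443359375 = 28.36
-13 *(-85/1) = 1105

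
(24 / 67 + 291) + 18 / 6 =19722 / 67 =294.36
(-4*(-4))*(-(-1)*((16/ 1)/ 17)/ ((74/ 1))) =128/ 629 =0.20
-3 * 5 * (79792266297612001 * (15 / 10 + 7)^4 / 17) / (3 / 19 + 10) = -111725530231247811860205 / 3088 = -36180547354678695550.58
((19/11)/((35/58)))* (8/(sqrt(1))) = 8816/385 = 22.90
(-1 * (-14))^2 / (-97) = -196 / 97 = -2.02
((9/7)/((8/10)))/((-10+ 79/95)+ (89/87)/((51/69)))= -6322725/30624832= -0.21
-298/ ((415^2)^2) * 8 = -2384/ 29661450625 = -0.00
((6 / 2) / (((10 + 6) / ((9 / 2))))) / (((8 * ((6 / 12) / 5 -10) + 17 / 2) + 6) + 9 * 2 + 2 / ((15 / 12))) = -135 / 7216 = -0.02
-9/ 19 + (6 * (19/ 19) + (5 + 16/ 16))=219/ 19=11.53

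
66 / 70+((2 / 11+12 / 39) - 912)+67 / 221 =-910.26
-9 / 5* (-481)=4329 / 5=865.80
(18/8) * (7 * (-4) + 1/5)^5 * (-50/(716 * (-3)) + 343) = -57348640827073479/4475000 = -12815338732.31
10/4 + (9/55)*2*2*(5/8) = 32/11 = 2.91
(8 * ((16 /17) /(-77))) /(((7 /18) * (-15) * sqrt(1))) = 768 /45815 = 0.02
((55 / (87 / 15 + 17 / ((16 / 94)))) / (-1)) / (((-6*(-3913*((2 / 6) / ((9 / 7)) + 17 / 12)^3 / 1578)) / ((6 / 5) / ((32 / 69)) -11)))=2043871172640 / 32693134834997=0.06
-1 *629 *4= -2516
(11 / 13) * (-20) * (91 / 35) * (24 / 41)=-1056 / 41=-25.76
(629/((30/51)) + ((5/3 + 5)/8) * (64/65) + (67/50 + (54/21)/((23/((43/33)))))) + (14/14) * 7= 1862456279/1726725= 1078.61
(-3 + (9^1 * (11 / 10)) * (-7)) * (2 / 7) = -723 / 35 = -20.66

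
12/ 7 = 1.71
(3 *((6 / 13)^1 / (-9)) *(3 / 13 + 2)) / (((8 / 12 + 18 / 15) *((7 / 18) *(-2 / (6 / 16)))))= 11745 / 132496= 0.09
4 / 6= 0.67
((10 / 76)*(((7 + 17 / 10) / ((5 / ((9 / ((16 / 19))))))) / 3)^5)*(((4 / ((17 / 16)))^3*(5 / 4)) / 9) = 17537772457767069 / 1965200000000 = 8924.17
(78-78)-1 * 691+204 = -487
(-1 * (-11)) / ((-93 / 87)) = -10.29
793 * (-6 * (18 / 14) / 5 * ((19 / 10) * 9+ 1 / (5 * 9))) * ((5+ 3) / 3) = -9776104 / 175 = -55863.45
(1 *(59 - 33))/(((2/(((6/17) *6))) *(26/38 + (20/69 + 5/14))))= 8589672/415361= 20.68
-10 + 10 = 0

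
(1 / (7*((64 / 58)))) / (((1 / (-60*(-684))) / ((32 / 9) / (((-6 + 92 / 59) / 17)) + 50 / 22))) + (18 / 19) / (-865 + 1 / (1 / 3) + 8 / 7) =-531126770367 / 8816038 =-60245.52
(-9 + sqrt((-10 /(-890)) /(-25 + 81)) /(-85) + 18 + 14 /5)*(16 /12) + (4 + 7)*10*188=310436 /15 -sqrt(1246) /158865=20695.73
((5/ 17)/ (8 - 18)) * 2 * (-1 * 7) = 7/ 17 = 0.41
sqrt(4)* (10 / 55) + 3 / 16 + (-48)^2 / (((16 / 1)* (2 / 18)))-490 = 141953 / 176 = 806.55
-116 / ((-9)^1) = 116 / 9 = 12.89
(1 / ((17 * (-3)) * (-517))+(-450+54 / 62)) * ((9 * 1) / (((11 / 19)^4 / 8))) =-1148204252997840 / 3989072219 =-287837.42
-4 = -4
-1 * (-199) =199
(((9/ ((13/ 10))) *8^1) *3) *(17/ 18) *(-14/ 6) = -4760/ 13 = -366.15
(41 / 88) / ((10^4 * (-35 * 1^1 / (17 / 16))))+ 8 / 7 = 563199303 / 492800000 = 1.14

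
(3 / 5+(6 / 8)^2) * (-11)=-12.79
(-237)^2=56169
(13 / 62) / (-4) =-13 / 248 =-0.05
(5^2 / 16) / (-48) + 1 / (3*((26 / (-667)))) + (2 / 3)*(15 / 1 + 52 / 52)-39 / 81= 143891 / 89856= 1.60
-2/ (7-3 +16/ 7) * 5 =-35/ 22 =-1.59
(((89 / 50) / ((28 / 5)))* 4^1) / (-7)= -89 / 490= -0.18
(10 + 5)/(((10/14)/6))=126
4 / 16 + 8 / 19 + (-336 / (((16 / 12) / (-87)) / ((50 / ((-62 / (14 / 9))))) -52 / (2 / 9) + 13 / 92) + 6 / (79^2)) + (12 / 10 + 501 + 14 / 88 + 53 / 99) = 196145325254593559 / 388404047677770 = 505.00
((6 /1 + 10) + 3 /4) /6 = 2.79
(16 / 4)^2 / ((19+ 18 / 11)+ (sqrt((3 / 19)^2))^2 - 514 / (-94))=0.61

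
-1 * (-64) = 64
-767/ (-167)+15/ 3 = 1602/ 167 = 9.59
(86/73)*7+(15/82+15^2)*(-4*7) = -18846548/2993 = -6296.88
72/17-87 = -82.76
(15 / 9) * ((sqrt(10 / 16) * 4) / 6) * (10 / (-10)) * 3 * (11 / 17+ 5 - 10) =185 * sqrt(10) / 51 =11.47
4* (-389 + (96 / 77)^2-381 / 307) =-2829954416 / 1820203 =-1554.75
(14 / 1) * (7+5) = 168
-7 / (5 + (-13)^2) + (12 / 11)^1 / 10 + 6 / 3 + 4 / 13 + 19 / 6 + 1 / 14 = 4889629 / 870870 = 5.61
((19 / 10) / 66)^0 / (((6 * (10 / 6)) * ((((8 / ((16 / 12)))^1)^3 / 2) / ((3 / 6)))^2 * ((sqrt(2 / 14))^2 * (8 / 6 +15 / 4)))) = 7 / 2371680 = 0.00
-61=-61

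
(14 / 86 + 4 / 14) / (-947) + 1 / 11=283562 / 3135517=0.09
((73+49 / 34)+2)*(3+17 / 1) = 25990 / 17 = 1528.82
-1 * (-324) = 324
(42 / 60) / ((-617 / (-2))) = 0.00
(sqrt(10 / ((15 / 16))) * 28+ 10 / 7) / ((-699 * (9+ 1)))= -56 * sqrt(6) / 10485 - 1 / 4893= -0.01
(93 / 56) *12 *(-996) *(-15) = 2084130 / 7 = 297732.86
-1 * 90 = -90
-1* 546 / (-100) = 273 / 50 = 5.46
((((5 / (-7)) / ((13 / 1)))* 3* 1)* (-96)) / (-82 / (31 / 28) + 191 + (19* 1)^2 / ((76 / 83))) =19840 / 640913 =0.03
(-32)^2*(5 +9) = 14336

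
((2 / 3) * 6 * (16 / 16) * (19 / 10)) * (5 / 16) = 2.38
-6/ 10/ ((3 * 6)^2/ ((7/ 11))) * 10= -7/ 594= -0.01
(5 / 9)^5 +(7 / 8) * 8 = 416468 / 59049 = 7.05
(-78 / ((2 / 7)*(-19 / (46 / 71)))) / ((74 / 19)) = 6279 / 2627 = 2.39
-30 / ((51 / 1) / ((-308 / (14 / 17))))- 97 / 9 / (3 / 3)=1883 / 9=209.22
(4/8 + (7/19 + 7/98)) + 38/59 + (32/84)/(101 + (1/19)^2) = 11549119/7274169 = 1.59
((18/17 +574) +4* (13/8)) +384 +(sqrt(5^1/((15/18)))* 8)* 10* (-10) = 32829/34 - 800* sqrt(6) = -994.03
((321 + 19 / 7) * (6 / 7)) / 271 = 13596 / 13279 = 1.02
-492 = -492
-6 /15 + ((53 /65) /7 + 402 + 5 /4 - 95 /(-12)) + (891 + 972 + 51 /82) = 127292678 /55965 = 2274.51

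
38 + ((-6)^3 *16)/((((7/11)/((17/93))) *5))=-174194/1085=-160.55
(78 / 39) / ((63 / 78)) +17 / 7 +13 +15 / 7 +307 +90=8758 / 21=417.05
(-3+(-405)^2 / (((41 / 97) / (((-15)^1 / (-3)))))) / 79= 79552002 / 3239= 24560.67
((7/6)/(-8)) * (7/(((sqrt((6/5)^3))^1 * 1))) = -245 * sqrt(30)/1728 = -0.78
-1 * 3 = -3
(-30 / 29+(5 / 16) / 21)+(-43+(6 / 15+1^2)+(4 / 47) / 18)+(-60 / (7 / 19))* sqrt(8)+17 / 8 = -2280* sqrt(2) / 7-278145997 / 6869520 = -501.12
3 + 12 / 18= 11 / 3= 3.67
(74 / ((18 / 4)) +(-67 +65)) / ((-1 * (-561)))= 130 / 5049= 0.03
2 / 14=1 / 7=0.14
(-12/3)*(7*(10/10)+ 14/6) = -112/3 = -37.33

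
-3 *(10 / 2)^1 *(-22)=330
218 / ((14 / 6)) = 654 / 7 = 93.43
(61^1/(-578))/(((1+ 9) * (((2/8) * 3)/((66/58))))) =-671/41905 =-0.02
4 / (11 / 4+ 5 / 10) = 16 / 13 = 1.23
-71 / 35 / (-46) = 71 / 1610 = 0.04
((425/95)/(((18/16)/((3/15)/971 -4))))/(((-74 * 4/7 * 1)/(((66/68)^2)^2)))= 17911755477/53658842704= 0.33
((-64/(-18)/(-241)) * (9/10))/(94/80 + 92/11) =-1408/1011477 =-0.00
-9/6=-3/2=-1.50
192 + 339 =531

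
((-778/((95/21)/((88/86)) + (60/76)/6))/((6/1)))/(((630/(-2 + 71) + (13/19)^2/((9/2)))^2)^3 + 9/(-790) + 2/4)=-194500363903715839861612490797012788/4234678363299989207291133760170210277345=-0.00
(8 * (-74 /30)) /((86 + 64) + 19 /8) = -2368 /18285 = -0.13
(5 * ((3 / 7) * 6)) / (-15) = -6 / 7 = -0.86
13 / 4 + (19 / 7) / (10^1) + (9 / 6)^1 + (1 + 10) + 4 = 2803 / 140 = 20.02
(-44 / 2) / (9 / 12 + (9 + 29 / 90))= -3960 / 1813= -2.18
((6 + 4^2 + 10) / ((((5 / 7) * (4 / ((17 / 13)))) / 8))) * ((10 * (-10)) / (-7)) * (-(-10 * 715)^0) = -21760 / 13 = -1673.85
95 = 95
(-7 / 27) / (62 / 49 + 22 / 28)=-686 / 5427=-0.13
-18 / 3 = -6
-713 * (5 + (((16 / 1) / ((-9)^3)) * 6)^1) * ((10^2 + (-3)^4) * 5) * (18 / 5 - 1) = -1984706087 / 243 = -8167514.76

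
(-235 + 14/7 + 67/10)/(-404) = 2263/4040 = 0.56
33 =33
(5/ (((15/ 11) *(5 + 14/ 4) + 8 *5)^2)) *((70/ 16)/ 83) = 847/ 8553814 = 0.00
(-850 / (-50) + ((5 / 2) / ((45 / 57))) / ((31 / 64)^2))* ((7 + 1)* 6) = 1406768 / 961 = 1463.86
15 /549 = 5 /183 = 0.03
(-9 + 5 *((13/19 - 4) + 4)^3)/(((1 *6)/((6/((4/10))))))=-18.50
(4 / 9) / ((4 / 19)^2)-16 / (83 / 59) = -4021 / 2988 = -1.35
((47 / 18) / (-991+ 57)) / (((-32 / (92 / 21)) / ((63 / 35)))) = 1081 / 1569120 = 0.00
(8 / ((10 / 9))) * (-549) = -3952.80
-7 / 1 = -7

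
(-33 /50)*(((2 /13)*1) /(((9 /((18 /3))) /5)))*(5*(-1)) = 22 /13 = 1.69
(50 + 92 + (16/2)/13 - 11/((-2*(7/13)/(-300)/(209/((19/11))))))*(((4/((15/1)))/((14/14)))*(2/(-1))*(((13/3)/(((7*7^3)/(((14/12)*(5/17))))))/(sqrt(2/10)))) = 44970496*sqrt(5)/367353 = 273.73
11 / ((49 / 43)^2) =20339 / 2401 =8.47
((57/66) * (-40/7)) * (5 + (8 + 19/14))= -38190/539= -70.85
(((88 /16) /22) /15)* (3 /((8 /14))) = 0.09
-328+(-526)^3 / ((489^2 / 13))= -8239.94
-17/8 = -2.12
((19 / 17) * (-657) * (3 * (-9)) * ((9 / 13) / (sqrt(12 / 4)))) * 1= 1011123 * sqrt(3) / 221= 7924.51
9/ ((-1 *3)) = -3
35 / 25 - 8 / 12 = 11 / 15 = 0.73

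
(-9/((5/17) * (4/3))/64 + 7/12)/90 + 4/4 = 346463/345600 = 1.00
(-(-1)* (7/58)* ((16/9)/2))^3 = 21952/17779581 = 0.00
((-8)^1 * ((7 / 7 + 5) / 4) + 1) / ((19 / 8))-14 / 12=-661 / 114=-5.80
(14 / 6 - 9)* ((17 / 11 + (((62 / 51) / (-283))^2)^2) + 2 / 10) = -16663171759819288384 / 1431991322830104993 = -11.64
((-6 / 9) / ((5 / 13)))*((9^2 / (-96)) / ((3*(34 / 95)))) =741 / 544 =1.36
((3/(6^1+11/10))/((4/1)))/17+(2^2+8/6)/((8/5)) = 24185/7242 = 3.34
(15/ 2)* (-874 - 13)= -13305/ 2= -6652.50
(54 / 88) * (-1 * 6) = -81 / 22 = -3.68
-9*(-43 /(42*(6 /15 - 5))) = -645 /322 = -2.00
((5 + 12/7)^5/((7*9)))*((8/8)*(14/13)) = 458690014/1966419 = 233.26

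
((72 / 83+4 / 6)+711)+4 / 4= 177670 / 249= 713.53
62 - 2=60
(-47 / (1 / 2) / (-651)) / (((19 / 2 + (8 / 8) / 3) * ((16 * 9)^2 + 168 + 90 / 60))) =376 / 535306233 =0.00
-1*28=-28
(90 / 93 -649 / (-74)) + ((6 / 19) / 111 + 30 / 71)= 31451695 / 3094606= 10.16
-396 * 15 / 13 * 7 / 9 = -4620 / 13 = -355.38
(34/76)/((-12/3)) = -17/152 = -0.11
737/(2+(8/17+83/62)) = 70618/365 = 193.47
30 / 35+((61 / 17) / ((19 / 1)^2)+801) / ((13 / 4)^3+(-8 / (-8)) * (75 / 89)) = 29054194226 / 1229443621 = 23.63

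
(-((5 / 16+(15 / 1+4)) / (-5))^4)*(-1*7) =63816349527 / 40960000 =1558.02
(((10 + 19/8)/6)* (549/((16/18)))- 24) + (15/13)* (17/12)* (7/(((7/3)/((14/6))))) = 2098793/1664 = 1261.29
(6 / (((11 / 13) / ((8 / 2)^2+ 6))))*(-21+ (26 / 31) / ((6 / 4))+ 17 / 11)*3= -3015480 / 341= -8843.05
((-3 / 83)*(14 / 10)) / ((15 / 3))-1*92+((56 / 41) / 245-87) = -106601682 / 595525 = -179.00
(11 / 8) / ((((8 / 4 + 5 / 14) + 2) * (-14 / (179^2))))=-352451 / 488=-722.24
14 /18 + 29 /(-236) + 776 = 1649615 /2124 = 776.65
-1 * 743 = -743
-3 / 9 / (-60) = 1 / 180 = 0.01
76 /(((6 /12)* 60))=38 /15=2.53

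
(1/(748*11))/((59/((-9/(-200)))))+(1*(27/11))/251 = 238315059/24369690400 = 0.01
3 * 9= 27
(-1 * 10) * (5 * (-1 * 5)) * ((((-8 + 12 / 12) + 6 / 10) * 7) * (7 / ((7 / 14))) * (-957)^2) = -143605123200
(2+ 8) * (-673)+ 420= -6310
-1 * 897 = -897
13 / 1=13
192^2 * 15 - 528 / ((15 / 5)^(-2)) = 548208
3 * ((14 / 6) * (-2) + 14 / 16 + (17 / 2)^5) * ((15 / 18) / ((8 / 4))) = 21296035 / 384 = 55458.42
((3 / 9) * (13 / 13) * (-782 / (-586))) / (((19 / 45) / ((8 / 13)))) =46920 / 72371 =0.65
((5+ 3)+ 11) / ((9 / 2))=38 / 9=4.22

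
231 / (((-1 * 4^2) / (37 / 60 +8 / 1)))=-39809 / 320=-124.40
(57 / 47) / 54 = 0.02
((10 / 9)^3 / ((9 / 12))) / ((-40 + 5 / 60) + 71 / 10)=-80000 / 1435401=-0.06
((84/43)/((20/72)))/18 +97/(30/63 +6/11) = 4837329/50740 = 95.34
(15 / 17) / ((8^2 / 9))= 135 / 1088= 0.12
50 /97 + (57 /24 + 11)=10779 /776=13.89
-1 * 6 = -6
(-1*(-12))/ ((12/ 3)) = 3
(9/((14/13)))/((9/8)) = 52/7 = 7.43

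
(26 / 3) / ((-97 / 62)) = -1612 / 291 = -5.54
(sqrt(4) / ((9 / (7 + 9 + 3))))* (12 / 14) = 3.62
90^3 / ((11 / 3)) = 2187000 / 11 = 198818.18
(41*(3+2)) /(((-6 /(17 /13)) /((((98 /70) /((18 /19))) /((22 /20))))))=-463505 /7722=-60.02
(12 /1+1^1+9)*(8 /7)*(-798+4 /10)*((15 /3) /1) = -701888 /7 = -100269.71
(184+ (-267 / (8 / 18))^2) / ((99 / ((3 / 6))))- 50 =5618953 / 3168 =1773.66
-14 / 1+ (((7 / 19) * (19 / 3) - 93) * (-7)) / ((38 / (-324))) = -103082 / 19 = -5425.37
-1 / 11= -0.09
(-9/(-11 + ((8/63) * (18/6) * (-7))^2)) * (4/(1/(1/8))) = 81/70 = 1.16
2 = 2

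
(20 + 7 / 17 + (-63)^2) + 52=68704 / 17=4041.41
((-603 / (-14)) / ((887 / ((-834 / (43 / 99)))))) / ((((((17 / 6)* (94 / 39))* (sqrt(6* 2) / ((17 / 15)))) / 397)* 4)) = -443.34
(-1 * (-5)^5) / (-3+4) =3125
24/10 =12/5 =2.40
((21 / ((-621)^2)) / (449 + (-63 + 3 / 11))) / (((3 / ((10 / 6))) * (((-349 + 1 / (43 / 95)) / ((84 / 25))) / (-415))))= 274813 / 872665476336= 0.00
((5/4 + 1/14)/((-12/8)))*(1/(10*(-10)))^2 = -37/420000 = -0.00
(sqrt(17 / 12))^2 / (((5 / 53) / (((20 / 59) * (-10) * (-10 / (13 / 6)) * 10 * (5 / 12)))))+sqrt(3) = sqrt(3)+2252500 / 2301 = 980.65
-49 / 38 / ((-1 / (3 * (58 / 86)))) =4263 / 1634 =2.61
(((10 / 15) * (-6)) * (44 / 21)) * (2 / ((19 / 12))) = -10.59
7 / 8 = 0.88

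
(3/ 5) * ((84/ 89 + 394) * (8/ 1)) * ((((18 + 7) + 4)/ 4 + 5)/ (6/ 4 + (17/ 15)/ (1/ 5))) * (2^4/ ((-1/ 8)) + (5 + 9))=-1413704880/ 3827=-369402.90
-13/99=-0.13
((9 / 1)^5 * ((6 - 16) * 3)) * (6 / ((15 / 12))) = -8503056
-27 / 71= -0.38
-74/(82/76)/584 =-703/5986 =-0.12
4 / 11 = 0.36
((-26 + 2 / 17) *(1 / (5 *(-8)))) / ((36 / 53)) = 583 / 612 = 0.95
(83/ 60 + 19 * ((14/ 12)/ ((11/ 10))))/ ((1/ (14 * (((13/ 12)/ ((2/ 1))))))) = 1293383/ 7920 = 163.31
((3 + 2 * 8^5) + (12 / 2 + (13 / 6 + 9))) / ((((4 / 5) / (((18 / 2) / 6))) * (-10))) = -393337 / 32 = -12291.78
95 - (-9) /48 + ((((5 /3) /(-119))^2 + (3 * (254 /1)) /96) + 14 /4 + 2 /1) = 110753381 /1019592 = 108.63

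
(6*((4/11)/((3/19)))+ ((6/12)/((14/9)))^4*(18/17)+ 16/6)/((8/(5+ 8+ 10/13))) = 509097115019/17930744832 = 28.39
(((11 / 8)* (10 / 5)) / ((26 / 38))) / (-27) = -0.15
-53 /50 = -1.06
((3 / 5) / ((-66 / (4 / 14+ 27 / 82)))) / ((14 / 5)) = -353 / 176792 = -0.00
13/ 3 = 4.33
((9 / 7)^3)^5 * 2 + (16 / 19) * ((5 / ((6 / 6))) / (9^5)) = 461991667249084089878 / 5326436432411859933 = 86.74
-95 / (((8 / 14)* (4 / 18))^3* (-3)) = 7918155 / 512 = 15465.15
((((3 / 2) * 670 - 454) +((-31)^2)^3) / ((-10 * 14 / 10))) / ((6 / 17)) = -179613951.71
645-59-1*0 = 586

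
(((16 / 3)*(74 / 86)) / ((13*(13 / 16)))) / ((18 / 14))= 66304 / 196209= 0.34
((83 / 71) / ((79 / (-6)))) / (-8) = 249 / 22436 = 0.01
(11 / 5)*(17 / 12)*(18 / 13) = 561 / 130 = 4.32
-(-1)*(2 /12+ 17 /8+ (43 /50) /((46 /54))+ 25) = 390557 /13800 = 28.30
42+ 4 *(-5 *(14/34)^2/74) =448616/10693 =41.95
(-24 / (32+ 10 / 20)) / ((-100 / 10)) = 24 / 325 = 0.07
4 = 4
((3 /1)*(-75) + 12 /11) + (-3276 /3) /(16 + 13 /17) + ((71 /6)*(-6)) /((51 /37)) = -18149918 /53295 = -340.56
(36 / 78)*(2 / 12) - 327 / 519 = -1244 / 2249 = -0.55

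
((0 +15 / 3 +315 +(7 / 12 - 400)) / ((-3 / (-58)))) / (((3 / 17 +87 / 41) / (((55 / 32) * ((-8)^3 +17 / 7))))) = 1259703165655 / 2153088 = 585068.13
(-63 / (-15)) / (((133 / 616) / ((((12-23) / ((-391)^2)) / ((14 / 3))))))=-4356 / 14523695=-0.00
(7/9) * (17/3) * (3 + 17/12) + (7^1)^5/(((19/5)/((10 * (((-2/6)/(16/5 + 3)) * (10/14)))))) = -320420177/190836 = -1679.03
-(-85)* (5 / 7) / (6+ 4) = 85 / 14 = 6.07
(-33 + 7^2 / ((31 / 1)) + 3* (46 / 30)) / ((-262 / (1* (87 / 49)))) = 361659 / 1989890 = 0.18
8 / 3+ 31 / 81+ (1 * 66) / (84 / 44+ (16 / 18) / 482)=138811685 / 3693033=37.59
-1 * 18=-18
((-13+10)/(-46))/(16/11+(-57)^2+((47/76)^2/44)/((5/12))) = 0.00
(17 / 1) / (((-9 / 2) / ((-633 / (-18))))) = -3587 / 27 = -132.85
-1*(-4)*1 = 4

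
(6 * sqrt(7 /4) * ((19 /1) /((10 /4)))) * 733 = 83562 * sqrt(7) /5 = 44216.85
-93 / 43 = -2.16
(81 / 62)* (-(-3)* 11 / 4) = 2673 / 248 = 10.78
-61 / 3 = -20.33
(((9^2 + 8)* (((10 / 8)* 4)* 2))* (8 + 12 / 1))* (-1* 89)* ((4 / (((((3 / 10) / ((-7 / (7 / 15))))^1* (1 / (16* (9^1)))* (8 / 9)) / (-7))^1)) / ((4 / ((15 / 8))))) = -168420262500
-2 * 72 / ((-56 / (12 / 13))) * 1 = 216 / 91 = 2.37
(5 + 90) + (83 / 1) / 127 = 12148 / 127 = 95.65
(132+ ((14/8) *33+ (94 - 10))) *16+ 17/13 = 56957/13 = 4381.31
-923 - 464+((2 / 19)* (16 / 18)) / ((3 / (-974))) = -727115 / 513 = -1417.38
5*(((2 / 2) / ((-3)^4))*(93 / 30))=31 / 162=0.19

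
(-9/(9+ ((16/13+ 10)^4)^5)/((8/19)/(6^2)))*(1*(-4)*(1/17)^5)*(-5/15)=-19499092833027700224209826/27498038936606403692153201229894150101415201967145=-0.00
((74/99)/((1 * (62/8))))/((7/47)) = 0.65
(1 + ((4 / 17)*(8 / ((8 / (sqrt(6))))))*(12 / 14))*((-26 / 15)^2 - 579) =-129599 / 225 - 1036792*sqrt(6) / 8925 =-860.55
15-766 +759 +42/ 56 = 8.75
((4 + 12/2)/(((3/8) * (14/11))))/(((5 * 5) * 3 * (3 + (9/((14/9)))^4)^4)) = 27379984818174951424/156177155168182941057879675998445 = 0.00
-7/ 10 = -0.70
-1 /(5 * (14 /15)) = -3 /14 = -0.21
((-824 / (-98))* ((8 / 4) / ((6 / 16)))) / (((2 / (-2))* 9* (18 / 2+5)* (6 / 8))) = -13184 / 27783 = -0.47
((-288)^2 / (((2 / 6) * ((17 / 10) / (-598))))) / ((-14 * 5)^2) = -17863.33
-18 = -18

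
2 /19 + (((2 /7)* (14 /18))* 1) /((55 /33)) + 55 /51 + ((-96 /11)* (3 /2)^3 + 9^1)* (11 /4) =-354867 /6460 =-54.93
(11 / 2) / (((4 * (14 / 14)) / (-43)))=-473 / 8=-59.12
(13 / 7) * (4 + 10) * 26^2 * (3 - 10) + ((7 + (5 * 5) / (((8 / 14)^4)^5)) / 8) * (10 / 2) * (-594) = -2962840416180570415973 / 4398046511104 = -673671915.18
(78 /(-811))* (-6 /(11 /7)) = 3276 /8921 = 0.37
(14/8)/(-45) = -7/180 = -0.04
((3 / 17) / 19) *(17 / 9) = 0.02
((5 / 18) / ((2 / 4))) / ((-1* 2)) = -5 / 18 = -0.28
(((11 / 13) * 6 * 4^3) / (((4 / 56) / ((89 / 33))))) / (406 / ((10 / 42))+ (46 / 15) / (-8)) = 9569280 / 1329757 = 7.20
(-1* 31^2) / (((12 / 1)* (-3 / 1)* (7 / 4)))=961 / 63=15.25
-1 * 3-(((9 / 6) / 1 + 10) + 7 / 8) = -123 / 8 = -15.38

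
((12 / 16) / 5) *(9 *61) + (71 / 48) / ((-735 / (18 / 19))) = 3066643 / 37240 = 82.35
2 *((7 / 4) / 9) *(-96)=-112 / 3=-37.33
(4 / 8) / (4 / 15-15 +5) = -15 / 292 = -0.05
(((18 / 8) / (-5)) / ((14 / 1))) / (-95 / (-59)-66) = 531 / 1063720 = 0.00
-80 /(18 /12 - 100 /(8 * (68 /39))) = 10880 /771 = 14.11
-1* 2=-2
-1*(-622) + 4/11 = 6846/11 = 622.36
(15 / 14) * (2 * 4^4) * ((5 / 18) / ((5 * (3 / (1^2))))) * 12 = 2560 / 21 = 121.90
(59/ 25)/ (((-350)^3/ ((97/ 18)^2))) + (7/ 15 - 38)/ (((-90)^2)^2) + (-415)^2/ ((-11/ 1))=-14534216296077414913/ 928299487500000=-15656.82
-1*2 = -2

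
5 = 5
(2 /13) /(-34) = -1 /221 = -0.00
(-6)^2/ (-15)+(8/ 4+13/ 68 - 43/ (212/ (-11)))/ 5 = -2731/ 1802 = -1.52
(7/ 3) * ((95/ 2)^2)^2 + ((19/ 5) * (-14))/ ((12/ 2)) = 2850769747/ 240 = 11878207.28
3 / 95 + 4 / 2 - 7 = -472 / 95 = -4.97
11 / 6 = 1.83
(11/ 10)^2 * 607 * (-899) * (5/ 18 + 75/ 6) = -1518663619/ 180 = -8437020.11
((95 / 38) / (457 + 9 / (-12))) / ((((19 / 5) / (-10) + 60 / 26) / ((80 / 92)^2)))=104000 / 48387101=0.00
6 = 6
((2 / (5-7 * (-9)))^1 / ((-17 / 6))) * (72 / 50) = -108 / 7225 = -0.01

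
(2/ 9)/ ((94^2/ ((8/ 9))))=4/ 178929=0.00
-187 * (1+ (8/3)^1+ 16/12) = -935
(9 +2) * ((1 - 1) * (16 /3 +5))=0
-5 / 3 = -1.67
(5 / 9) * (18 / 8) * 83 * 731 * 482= 73110965 / 2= 36555482.50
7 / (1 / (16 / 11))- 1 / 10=1109 / 110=10.08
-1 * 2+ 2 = 0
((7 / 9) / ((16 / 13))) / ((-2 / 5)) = -1.58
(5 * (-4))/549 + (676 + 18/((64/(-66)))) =5774611/8784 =657.40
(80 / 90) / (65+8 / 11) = 0.01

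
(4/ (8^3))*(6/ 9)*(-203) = -203/ 192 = -1.06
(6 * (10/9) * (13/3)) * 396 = 11440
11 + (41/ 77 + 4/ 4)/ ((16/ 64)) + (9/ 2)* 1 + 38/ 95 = 16963/ 770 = 22.03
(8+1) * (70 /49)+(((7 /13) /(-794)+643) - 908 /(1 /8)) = -477464803 /72254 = -6608.14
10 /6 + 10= 35 /3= 11.67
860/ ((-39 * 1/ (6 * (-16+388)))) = -639840/ 13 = -49218.46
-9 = -9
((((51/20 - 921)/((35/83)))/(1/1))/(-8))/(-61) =-1524627/341600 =-4.46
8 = 8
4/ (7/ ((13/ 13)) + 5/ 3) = 6/ 13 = 0.46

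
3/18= 1/6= 0.17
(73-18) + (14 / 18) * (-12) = 137 / 3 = 45.67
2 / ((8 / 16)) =4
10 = 10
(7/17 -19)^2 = 99856/289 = 345.52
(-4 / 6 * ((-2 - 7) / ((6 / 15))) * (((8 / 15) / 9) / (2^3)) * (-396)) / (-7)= 44 / 7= 6.29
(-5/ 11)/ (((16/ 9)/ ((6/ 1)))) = -135/ 88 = -1.53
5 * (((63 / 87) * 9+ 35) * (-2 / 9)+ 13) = 4925 / 261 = 18.87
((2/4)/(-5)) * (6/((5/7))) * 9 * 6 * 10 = -2268/5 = -453.60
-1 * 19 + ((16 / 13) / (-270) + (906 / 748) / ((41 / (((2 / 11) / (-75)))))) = -14064512806 / 740057175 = -19.00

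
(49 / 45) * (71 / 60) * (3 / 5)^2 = 3479 / 7500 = 0.46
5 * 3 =15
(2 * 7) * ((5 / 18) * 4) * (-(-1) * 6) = 280 / 3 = 93.33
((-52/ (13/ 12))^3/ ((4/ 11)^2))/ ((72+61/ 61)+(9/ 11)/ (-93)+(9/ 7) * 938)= -653.92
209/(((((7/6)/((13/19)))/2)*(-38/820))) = -703560/133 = -5289.92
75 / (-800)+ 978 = 31293 / 32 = 977.91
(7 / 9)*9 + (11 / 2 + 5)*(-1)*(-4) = 49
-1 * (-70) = 70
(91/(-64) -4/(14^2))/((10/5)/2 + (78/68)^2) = -1307147/2098768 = -0.62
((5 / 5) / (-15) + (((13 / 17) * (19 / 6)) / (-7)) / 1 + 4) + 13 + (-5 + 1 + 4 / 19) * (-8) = 46.90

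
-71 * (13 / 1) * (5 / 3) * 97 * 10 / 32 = -2238275 / 48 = -46630.73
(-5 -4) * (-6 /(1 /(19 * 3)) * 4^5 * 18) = 56733696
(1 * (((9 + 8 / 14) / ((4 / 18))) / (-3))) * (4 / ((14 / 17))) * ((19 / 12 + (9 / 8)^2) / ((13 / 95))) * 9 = -532693215 / 40768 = -13066.45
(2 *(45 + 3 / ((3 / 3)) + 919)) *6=11604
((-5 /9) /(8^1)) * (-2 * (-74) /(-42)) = 185 /756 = 0.24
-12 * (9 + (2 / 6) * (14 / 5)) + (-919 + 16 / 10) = -5183 / 5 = -1036.60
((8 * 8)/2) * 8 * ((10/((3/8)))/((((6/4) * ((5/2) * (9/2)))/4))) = 1618.17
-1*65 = -65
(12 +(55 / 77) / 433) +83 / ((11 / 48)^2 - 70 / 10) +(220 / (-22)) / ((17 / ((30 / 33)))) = -4353844111 / 9072719579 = -0.48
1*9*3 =27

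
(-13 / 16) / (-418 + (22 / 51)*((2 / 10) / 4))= 3315 / 1705352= 0.00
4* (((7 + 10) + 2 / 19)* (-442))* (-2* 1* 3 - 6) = 6895200 / 19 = 362905.26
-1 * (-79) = 79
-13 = -13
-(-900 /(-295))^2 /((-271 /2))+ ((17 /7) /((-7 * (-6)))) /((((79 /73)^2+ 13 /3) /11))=136264197143 /739587184000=0.18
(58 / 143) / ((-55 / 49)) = -2842 / 7865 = -0.36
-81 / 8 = -10.12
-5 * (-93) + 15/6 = 935/2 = 467.50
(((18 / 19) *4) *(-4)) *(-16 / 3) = 1536 / 19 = 80.84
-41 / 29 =-1.41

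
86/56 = 43/28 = 1.54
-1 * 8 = -8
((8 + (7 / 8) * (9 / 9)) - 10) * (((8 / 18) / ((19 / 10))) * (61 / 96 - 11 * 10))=52495 / 1824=28.78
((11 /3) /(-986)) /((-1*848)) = 11 /2508384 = 0.00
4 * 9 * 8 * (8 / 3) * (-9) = -6912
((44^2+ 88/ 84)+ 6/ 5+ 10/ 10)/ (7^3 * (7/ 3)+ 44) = 203621/ 88655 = 2.30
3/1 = 3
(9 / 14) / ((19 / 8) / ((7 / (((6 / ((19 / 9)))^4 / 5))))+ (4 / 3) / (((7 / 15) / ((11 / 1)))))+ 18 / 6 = 51955347 / 17215564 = 3.02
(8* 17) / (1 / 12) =1632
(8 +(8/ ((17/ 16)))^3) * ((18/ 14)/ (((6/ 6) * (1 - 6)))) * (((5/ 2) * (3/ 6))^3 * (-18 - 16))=8583975/ 1156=7425.58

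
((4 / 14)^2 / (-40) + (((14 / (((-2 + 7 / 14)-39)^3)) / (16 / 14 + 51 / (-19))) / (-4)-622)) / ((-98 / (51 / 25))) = 112895270440621 / 8719263913500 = 12.95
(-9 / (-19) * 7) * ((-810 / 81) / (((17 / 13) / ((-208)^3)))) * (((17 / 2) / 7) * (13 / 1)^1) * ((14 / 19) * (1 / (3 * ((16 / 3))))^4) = 116957295 / 2888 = 40497.68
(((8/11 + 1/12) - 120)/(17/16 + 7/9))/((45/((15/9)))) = -62932/26235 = -2.40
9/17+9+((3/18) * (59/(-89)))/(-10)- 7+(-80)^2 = 581222623/90780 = 6402.54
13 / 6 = 2.17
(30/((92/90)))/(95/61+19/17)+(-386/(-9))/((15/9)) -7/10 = 17228638/478515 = 36.00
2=2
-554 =-554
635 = 635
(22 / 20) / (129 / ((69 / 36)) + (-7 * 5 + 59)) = 253 / 21000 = 0.01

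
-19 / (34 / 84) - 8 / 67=-53602 / 1139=-47.06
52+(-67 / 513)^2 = 13689277 / 263169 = 52.02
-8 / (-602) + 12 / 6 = 606 / 301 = 2.01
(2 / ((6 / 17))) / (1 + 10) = 17 / 33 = 0.52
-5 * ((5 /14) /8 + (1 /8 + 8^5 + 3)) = -18351855 /112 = -163855.85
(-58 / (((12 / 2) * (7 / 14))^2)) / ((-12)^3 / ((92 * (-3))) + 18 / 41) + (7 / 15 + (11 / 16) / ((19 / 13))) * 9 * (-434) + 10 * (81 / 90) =-78913482293 / 21607560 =-3652.12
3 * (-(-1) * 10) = 30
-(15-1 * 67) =52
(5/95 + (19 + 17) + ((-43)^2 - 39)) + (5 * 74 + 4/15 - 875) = 382276/285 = 1341.32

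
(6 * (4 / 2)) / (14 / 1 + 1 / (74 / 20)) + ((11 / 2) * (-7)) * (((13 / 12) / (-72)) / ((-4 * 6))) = 0.82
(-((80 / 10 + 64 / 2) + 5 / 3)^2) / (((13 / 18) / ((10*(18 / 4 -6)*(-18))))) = -8437500 / 13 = -649038.46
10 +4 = 14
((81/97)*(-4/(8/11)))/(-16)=0.29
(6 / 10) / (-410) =-3 / 2050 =-0.00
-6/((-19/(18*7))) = 756/19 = 39.79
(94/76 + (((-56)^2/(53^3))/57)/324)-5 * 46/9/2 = -11.54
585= 585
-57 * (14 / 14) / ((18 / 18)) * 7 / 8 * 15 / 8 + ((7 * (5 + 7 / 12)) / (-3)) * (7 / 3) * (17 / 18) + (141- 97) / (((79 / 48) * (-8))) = -154272325 / 1228608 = -125.57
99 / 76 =1.30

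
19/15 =1.27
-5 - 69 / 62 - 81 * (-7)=34775 / 62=560.89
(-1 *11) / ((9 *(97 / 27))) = -33 / 97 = -0.34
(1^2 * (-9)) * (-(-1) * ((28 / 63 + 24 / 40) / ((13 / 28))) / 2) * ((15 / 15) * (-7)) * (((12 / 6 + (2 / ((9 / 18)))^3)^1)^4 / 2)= 43698817008 / 65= 672289492.43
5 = 5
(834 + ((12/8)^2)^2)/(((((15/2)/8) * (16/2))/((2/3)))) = 895/12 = 74.58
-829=-829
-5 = -5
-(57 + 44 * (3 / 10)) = -351 / 5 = -70.20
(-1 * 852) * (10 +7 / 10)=-45582 / 5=-9116.40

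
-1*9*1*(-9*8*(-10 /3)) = -2160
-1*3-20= -23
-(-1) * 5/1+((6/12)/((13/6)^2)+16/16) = 1032/169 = 6.11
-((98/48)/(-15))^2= -2401/129600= -0.02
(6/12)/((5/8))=4/5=0.80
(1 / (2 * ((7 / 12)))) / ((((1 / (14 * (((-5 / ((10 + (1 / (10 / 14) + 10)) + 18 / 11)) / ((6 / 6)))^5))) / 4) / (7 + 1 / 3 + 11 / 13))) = -0.19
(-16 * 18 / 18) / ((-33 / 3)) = 16 / 11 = 1.45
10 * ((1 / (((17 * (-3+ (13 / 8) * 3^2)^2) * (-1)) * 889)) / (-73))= 0.00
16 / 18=8 / 9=0.89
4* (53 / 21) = 212 / 21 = 10.10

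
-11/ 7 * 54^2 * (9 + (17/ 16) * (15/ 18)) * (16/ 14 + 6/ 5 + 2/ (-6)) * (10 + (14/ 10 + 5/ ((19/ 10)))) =-237824461017/ 186200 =-1277252.74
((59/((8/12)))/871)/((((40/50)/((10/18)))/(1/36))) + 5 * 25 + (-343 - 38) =-192649789/752544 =-256.00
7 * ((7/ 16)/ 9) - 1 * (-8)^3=73777/ 144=512.34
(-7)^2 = 49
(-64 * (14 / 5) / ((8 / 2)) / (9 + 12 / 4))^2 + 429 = 99661 / 225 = 442.94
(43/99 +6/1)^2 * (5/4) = 2028845/39204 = 51.75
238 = 238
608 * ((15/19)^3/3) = 36000/361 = 99.72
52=52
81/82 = 0.99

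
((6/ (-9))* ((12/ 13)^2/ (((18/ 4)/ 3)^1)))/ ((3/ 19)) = -2.40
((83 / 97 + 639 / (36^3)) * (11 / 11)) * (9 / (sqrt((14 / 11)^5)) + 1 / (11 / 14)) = 5.39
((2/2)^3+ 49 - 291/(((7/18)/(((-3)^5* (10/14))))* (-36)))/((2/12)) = -1045995/49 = -21346.84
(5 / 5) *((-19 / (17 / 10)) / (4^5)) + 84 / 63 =34531 / 26112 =1.32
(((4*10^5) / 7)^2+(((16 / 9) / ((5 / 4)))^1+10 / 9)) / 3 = 2400000001862 / 2205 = 1088435374.99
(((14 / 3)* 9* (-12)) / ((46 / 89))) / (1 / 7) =-156996 / 23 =-6825.91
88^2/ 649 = 704/ 59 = 11.93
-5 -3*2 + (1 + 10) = 0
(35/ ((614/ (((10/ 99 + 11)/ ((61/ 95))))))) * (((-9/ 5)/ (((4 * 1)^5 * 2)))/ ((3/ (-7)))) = 5115845/ 2531291136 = 0.00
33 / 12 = 11 / 4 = 2.75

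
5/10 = 1/2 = 0.50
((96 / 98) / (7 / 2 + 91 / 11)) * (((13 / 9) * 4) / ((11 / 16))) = 0.70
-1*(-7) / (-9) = -7 / 9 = -0.78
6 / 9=2 / 3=0.67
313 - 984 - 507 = -1178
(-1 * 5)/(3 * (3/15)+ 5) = -25/28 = -0.89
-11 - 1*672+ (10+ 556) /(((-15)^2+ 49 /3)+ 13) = -519431 /763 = -680.77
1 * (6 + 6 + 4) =16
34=34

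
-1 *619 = -619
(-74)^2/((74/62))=4588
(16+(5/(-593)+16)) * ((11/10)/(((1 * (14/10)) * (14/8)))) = 417362/29057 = 14.36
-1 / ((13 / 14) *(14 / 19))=-19 / 13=-1.46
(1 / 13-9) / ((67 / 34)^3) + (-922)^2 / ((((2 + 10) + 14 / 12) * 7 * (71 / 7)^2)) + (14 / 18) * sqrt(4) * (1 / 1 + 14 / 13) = 142812799125130 / 1557082232641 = 91.72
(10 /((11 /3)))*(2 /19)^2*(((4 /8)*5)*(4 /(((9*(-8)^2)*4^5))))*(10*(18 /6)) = 125 /8132608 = 0.00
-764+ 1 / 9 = -6875 / 9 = -763.89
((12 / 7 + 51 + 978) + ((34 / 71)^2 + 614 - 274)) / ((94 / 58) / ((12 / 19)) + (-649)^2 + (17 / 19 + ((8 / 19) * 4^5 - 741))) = 319865332044 / 98202140812853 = 0.00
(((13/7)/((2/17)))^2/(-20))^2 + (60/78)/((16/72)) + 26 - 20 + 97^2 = 1912472778653/199763200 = 9573.70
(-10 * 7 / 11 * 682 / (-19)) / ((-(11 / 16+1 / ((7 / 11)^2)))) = -680512 / 9405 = -72.36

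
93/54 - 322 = -5765/18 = -320.28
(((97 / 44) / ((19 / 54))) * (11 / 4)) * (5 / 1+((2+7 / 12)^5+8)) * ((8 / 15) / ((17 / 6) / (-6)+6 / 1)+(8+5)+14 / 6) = 71178143716171 / 2090741760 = 34044.45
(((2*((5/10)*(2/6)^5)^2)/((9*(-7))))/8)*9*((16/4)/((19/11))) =-11/31414068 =-0.00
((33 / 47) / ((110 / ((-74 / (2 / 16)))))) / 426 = -148 / 16685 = -0.01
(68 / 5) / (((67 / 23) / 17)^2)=10395908 / 22445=463.17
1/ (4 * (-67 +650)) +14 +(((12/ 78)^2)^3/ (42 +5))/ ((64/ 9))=7406752911915/ 529037573636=14.00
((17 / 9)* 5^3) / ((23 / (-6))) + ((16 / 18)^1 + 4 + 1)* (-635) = -786815 / 207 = -3801.04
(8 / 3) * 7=18.67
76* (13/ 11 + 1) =1824/ 11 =165.82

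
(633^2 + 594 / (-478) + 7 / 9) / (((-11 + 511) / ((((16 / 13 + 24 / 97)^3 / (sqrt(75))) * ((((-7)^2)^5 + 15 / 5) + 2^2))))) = 394189879706731356356813824 * sqrt(3) / 8086990671995625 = 84426571907.13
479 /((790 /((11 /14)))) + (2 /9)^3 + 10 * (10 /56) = 18327331 /8062740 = 2.27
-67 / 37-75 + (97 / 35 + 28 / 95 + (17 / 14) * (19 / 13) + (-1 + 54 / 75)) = -33014601 / 456950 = -72.25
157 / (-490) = -157 / 490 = -0.32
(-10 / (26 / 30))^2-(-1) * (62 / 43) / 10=4842739 / 36335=133.28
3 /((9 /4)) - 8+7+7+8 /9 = 74 /9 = 8.22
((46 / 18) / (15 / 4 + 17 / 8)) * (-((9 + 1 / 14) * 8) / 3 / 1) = -93472 / 8883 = -10.52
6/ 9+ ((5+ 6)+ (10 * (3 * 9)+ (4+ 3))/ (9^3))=8782/ 729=12.05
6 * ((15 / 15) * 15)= 90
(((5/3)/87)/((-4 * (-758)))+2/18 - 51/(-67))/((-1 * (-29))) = 15416821/512532312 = 0.03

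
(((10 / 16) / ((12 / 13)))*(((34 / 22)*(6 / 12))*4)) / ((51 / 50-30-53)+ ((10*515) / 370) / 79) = -80747875 / 3156285528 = -0.03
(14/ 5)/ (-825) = -0.00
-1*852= -852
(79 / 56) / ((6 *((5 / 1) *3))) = 79 / 5040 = 0.02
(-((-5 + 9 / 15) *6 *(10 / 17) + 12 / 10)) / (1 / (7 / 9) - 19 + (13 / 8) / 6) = -409248 / 498185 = -0.82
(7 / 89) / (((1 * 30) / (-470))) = -329 / 267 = -1.23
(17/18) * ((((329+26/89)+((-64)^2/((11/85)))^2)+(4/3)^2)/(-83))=-1650590451204859/144799974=-11399107.37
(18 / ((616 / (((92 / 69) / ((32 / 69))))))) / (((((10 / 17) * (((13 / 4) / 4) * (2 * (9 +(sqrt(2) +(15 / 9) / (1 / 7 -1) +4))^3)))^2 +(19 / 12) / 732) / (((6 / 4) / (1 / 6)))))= 11169817550612363721910116275891424 / 17866903367937430883891578127299770403877 -731085560329241650339510728336000 * sqrt(2) / 2552414766848204411984511161042824343411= 0.00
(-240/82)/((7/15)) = -1800/287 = -6.27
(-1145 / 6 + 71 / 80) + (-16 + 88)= -28307 / 240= -117.95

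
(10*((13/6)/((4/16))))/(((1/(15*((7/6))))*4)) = 2275/6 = 379.17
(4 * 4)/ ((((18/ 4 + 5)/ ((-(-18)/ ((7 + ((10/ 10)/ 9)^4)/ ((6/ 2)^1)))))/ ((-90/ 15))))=-8503056/ 109079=-77.95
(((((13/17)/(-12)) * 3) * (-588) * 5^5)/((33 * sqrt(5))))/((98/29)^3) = 123.36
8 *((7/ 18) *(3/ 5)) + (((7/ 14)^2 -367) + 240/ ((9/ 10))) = -5893/ 60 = -98.22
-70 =-70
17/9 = 1.89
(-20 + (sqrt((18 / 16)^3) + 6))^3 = -2100.48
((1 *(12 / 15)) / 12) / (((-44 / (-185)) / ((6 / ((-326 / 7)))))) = -259 / 7172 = -0.04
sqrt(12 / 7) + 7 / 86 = 7 / 86 + 2 * sqrt(21) / 7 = 1.39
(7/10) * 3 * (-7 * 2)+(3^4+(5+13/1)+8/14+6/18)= 7403/105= 70.50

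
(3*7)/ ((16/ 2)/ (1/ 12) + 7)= 21/ 103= 0.20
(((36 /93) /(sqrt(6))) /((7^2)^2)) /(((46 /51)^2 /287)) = 106641 * sqrt(6) /11249714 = 0.02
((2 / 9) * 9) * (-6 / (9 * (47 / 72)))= -96 / 47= -2.04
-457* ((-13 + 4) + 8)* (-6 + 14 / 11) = -23764 / 11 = -2160.36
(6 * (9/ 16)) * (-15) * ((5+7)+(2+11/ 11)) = -6075/ 8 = -759.38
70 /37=1.89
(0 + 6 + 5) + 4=15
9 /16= 0.56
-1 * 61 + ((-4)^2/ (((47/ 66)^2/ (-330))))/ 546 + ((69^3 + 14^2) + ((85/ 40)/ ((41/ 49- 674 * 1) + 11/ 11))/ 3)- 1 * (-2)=328626.93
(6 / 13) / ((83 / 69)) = 0.38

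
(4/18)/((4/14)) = 7/9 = 0.78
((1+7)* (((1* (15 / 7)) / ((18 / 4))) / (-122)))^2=1600 / 1640961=0.00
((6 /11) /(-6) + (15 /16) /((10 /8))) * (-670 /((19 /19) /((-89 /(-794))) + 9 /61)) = -10548547 /216634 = -48.69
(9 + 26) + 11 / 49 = 1726 / 49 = 35.22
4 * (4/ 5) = 16/ 5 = 3.20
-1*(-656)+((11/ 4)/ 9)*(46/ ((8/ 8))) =12061/ 18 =670.06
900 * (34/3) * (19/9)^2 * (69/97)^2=23002.61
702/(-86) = -351/43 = -8.16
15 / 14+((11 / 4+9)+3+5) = 583 / 28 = 20.82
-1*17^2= -289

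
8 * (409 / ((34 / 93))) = 152148 / 17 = 8949.88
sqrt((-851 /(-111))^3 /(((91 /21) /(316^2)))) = 7268 *sqrt(299) /39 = 3222.45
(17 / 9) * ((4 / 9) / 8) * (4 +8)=34 / 27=1.26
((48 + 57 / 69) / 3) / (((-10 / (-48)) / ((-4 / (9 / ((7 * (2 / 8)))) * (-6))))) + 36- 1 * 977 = -198869 / 345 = -576.43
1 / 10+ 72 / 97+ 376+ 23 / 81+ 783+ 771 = 151728587 / 78570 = 1931.13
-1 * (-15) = 15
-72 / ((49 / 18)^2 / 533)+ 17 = -12393007 / 2401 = -5161.60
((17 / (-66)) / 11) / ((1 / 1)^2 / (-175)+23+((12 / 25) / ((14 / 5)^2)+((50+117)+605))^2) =-0.00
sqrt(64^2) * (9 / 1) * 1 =576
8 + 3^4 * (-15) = -1207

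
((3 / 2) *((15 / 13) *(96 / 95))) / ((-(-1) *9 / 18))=864 / 247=3.50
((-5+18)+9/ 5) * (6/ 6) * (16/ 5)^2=18944/ 125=151.55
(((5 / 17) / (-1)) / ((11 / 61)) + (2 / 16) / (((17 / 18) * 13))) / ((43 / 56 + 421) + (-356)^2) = -220654 / 17310749885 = -0.00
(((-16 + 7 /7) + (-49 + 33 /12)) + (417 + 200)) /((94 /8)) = 2223 /47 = 47.30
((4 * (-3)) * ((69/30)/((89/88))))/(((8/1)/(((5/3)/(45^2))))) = -506/180225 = -0.00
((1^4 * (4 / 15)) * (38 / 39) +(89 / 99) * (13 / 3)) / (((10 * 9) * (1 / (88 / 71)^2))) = 28237792 / 398112975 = 0.07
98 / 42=2.33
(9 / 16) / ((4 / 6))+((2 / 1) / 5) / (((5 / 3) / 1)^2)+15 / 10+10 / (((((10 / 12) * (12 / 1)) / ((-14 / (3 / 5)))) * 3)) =-190441 / 36000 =-5.29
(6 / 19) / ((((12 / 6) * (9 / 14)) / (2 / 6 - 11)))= -448 / 171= -2.62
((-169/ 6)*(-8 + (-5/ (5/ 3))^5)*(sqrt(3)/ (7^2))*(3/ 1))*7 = 42419*sqrt(3)/ 14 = 5247.99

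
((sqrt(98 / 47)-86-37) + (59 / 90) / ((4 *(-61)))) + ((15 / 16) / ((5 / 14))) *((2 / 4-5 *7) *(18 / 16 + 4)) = -206295929 / 351360 + 7 *sqrt(94) / 47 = -585.69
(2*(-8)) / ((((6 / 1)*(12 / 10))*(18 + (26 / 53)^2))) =-28090 / 230571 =-0.12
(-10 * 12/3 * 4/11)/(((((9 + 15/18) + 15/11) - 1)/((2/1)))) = -1920/673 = -2.85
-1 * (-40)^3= 64000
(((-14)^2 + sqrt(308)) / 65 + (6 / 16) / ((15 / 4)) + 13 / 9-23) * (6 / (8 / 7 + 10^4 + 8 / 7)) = -30205 / 2730624 + 21 * sqrt(77) / 1137760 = -0.01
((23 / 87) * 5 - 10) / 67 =-755 / 5829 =-0.13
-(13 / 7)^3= -2197 / 343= -6.41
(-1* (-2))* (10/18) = 10/9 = 1.11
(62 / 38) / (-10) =-31 / 190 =-0.16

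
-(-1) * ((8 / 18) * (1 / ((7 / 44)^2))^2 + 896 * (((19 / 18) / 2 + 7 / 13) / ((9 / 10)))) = 1755.30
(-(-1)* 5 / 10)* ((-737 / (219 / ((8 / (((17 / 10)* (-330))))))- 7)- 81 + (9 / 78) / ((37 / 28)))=-43.93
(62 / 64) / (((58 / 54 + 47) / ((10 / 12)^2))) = 2325 / 166144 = 0.01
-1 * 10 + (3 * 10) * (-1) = -40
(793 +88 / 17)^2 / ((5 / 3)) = 552353283 / 1445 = 382251.41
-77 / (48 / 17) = -1309 / 48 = -27.27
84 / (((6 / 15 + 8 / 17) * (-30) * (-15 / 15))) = 3.22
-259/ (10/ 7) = -1813/ 10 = -181.30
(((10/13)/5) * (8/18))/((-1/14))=-112/117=-0.96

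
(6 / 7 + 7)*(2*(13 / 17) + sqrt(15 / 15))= 2365 / 119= 19.87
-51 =-51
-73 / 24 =-3.04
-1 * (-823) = 823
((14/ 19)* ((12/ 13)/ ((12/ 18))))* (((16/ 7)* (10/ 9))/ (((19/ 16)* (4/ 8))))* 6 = 122880/ 4693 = 26.18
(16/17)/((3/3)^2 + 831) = 0.00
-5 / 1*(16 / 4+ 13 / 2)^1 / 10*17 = -357 / 4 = -89.25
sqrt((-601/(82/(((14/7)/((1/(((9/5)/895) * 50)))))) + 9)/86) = 57 * sqrt(10729618)/631154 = 0.30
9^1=9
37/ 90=0.41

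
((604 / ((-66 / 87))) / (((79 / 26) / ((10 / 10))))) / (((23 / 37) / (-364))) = 3066771344 / 19987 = 153438.30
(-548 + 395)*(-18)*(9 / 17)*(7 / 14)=729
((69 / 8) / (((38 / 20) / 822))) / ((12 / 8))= 47265 / 19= 2487.63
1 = 1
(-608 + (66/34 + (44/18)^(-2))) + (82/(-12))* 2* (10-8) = -15630521/24684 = -633.22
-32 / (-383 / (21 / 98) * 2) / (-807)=-8 / 721189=-0.00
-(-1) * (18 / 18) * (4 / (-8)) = -1 / 2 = -0.50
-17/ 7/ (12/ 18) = -51/ 14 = -3.64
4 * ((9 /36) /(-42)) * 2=-1 /21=-0.05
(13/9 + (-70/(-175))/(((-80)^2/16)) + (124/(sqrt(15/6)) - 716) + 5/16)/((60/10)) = -12856357/108000 + 62 * sqrt(10)/15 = -105.97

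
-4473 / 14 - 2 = -643 / 2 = -321.50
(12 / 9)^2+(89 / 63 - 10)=-143 / 21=-6.81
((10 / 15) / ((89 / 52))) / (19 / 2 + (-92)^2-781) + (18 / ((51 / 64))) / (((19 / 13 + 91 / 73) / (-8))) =-70444474672 / 1055703315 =-66.73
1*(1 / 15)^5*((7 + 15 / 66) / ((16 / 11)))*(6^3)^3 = 206064 / 3125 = 65.94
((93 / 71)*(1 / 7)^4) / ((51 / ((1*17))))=31 / 170471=0.00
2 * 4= 8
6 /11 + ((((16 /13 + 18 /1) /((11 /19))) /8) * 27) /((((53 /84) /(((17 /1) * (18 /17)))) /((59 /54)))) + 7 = 26540812 /7579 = 3501.89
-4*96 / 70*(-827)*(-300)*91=-123851520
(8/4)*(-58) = -116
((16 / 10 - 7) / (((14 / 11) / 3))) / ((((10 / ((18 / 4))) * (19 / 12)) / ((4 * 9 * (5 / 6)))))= -72171 / 665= -108.53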